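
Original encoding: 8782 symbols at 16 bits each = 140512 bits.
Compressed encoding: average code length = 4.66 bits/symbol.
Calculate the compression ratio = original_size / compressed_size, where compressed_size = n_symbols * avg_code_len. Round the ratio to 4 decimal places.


original_size = n_symbols * orig_bits = 8782 * 16 = 140512 bits
compressed_size = n_symbols * avg_code_len = 8782 * 4.66 = 40924.12 bits
ratio = original_size / compressed_size = 140512 / 40924.12 = 3.4335

Compression ratio = 3.4335


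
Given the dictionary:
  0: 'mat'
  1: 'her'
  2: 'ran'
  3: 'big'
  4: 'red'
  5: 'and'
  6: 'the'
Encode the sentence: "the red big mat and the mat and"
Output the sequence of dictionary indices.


Look up each word in the dictionary:
  'the' -> 6
  'red' -> 4
  'big' -> 3
  'mat' -> 0
  'and' -> 5
  'the' -> 6
  'mat' -> 0
  'and' -> 5

Encoded: [6, 4, 3, 0, 5, 6, 0, 5]


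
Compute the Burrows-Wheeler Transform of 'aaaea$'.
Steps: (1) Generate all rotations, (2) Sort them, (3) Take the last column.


Rotations (sorted):
  0: $aaaea -> last char: a
  1: a$aaae -> last char: e
  2: aaaea$ -> last char: $
  3: aaea$a -> last char: a
  4: aea$aa -> last char: a
  5: ea$aaa -> last char: a


BWT = ae$aaa


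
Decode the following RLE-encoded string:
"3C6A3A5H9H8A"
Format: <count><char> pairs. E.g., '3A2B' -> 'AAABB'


Expanding each <count><char> pair:
  3C -> 'CCC'
  6A -> 'AAAAAA'
  3A -> 'AAA'
  5H -> 'HHHHH'
  9H -> 'HHHHHHHHH'
  8A -> 'AAAAAAAA'

Decoded = CCCAAAAAAAAAHHHHHHHHHHHHHHAAAAAAAA


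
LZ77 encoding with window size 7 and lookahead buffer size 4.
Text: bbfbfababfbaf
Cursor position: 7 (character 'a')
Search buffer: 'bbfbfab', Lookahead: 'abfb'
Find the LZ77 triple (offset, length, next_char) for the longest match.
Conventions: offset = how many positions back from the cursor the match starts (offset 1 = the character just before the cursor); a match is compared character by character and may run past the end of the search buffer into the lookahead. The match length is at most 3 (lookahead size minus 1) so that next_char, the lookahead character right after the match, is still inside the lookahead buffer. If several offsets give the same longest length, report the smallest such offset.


Try each offset into the search buffer:
  offset=1 (pos 6, char 'b'): match length 0
  offset=2 (pos 5, char 'a'): match length 2
  offset=3 (pos 4, char 'f'): match length 0
  offset=4 (pos 3, char 'b'): match length 0
  offset=5 (pos 2, char 'f'): match length 0
  offset=6 (pos 1, char 'b'): match length 0
  offset=7 (pos 0, char 'b'): match length 0
Longest match has length 2 at offset 2.
next_char = character at position 7 + 2 = 9 -> 'f'

Best match: offset=2, length=2 (matching 'ab' starting at position 5)
LZ77 triple: (2, 2, 'f')


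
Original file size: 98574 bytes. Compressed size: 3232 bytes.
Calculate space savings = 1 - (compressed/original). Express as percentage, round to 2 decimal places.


ratio = compressed/original = 3232/98574 = 0.032788
savings = 1 - ratio = 1 - 0.032788 = 0.967212
as a percentage: 0.967212 * 100 = 96.72%

Space savings = 1 - 3232/98574 = 96.72%


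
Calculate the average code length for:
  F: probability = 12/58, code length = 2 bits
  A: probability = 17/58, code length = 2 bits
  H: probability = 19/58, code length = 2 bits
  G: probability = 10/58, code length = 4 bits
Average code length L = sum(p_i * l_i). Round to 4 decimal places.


Weighted contributions p_i * l_i:
  F: (12/58) * 2 = 24/58
  A: (17/58) * 2 = 34/58
  H: (19/58) * 2 = 38/58
  G: (10/58) * 4 = 40/58
Sum = (24 + 34 + 38 + 40)/58 = 136/58

L = 136/58 = 2.3448 bits/symbol


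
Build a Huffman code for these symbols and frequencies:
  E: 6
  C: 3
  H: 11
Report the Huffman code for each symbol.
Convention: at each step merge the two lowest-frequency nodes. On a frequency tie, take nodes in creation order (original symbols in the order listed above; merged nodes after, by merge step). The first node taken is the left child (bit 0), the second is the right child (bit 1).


Huffman tree construction:
Step 1: Merge C(3) + E(6) = 9
Step 2: Merge (C+E)(9) + H(11) = 20
Read each symbol's code off the tree from the root (left child = 0, right child = 1).

Codes:
  E: 01 (length 2)
  C: 00 (length 2)
  H: 1 (length 1)
Average code length: 29/20 = 1.4500 bits/symbol


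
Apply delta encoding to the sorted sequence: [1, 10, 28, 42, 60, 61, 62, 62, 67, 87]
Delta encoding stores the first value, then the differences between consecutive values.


First value: 1
Deltas:
  10 - 1 = 9
  28 - 10 = 18
  42 - 28 = 14
  60 - 42 = 18
  61 - 60 = 1
  62 - 61 = 1
  62 - 62 = 0
  67 - 62 = 5
  87 - 67 = 20


Delta encoded: [1, 9, 18, 14, 18, 1, 1, 0, 5, 20]


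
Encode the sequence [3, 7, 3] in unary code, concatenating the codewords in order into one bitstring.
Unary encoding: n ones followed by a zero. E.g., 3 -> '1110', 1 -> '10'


Encode each number as n ones followed by a terminating 0:
  3 -> 1110 (4 bits)
  7 -> 11111110 (8 bits)
  3 -> 1110 (4 bits)
Total length = 4 + 8 + 4 = 16 bits.

Unary([3, 7, 3]) = 1110111111101110 (16 bits)


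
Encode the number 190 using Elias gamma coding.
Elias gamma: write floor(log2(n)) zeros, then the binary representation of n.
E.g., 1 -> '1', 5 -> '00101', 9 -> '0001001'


num_bits = floor(log2(190)) + 1 = 8
leading_zeros = num_bits - 1 = 7
binary(190) = 10111110

Elias gamma(190) = '0000000' + '10111110' = 000000010111110 (15 bits)


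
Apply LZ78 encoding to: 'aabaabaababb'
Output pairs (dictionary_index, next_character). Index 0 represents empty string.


LZ78 encoding steps:
Dictionary: {0: ''}
Step 1: w='' (idx 0), next='a' -> output (0, 'a'), add 'a' as idx 1
Step 2: w='a' (idx 1), next='b' -> output (1, 'b'), add 'ab' as idx 2
Step 3: w='a' (idx 1), next='a' -> output (1, 'a'), add 'aa' as idx 3
Step 4: w='' (idx 0), next='b' -> output (0, 'b'), add 'b' as idx 4
Step 5: w='aa' (idx 3), next='b' -> output (3, 'b'), add 'aab' as idx 5
Step 6: w='ab' (idx 2), next='b' -> output (2, 'b'), add 'abb' as idx 6


Encoded: [(0, 'a'), (1, 'b'), (1, 'a'), (0, 'b'), (3, 'b'), (2, 'b')]


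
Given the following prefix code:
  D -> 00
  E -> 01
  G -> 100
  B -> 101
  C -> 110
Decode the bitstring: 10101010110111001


Decoding step by step:
Bits 101 -> B
Bits 01 -> E
Bits 01 -> E
Bits 01 -> E
Bits 101 -> B
Bits 110 -> C
Bits 01 -> E


Decoded message: BEEEBCE


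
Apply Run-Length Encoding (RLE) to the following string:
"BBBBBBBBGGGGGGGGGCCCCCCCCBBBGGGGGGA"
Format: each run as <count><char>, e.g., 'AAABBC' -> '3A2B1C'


Scanning runs left to right:
  i=0: run of 'B' x 8 -> '8B'
  i=8: run of 'G' x 9 -> '9G'
  i=17: run of 'C' x 8 -> '8C'
  i=25: run of 'B' x 3 -> '3B'
  i=28: run of 'G' x 6 -> '6G'
  i=34: run of 'A' x 1 -> '1A'

RLE = 8B9G8C3B6G1A


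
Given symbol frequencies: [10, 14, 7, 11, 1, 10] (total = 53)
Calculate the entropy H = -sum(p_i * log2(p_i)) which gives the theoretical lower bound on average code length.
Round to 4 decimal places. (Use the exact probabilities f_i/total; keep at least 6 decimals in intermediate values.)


Per-symbol terms -p_i * log2(p_i) with p_i = f_i/53:
  p = 10/53 = 0.188679: log2(p) = -2.405992, -p*log2(p) = 0.453961
  p = 14/53 = 0.264151: log2(p) = -1.920566, -p*log2(p) = 0.507319
  p = 7/53 = 0.132075: log2(p) = -2.920566, -p*log2(p) = 0.385735
  p = 11/53 = 0.207547: log2(p) = -2.268489, -p*log2(p) = 0.470818
  p = 1/53 = 0.018868: log2(p) = -5.727920, -p*log2(p) = 0.108074
  p = 10/53 = 0.188679: log2(p) = -2.405992, -p*log2(p) = 0.453961
H = 0.453961 + 0.507319 + 0.385735 + 0.470818 + 0.108074 + 0.453961 = 2.379868

H = 2.3799 bits/symbol


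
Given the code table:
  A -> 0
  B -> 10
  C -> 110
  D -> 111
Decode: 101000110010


Decoding:
10 -> B
10 -> B
0 -> A
0 -> A
110 -> C
0 -> A
10 -> B


Result: BBAACAB


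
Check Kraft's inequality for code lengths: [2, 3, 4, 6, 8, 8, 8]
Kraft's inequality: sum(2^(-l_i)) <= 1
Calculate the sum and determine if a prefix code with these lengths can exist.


Sum = 2^(-2) + 2^(-3) + 2^(-4) + 2^(-6) + 2^(-8) + 2^(-8) + 2^(-8)
    = 0.25 + 0.125 + 0.0625 + 0.015625 + 0.00390625 + 0.00390625 + 0.00390625
    = 119/256 = 0.46484375
Since 0.46484375 <= 1, Kraft's inequality IS satisfied.
A prefix code with these lengths CAN exist.

Kraft sum = 0.46484375. Satisfied.


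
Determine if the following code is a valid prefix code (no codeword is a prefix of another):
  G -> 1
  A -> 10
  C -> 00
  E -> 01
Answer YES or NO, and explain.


Checking each pair (does one codeword prefix another?):
  G='1' vs A='10': prefix -- VIOLATION

NO -- this is NOT a valid prefix code. G (1) is a prefix of A (10).


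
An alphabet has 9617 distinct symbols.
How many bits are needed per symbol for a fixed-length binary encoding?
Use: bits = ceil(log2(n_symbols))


log2(9617) = 13.2314
Bracket: 2^13 = 8192 < 9617 <= 2^14 = 16384
So ceil(log2(9617)) = 14

bits = ceil(log2(9617)) = ceil(13.2314) = 14 bits


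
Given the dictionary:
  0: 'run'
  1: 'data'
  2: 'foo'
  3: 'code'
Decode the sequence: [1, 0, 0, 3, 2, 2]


Look up each index in the dictionary:
  1 -> 'data'
  0 -> 'run'
  0 -> 'run'
  3 -> 'code'
  2 -> 'foo'
  2 -> 'foo'

Decoded: "data run run code foo foo"


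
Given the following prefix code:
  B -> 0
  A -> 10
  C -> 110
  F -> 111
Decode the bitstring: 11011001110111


Decoding step by step:
Bits 110 -> C
Bits 110 -> C
Bits 0 -> B
Bits 111 -> F
Bits 0 -> B
Bits 111 -> F


Decoded message: CCBFBF


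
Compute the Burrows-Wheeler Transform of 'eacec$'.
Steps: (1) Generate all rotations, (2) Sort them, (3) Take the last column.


Rotations (sorted):
  0: $eacec -> last char: c
  1: acec$e -> last char: e
  2: c$eace -> last char: e
  3: cec$ea -> last char: a
  4: eacec$ -> last char: $
  5: ec$eac -> last char: c


BWT = ceea$c


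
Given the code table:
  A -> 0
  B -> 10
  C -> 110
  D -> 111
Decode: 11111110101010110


Decoding:
111 -> D
111 -> D
10 -> B
10 -> B
10 -> B
10 -> B
110 -> C


Result: DDBBBBC


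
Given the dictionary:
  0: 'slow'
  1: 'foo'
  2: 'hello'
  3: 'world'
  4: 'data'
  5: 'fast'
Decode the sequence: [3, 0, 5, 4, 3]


Look up each index in the dictionary:
  3 -> 'world'
  0 -> 'slow'
  5 -> 'fast'
  4 -> 'data'
  3 -> 'world'

Decoded: "world slow fast data world"


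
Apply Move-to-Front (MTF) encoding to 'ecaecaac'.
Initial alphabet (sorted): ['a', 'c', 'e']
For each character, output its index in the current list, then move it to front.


MTF encoding:
'e': index 2 in ['a', 'c', 'e'] -> ['e', 'a', 'c']
'c': index 2 in ['e', 'a', 'c'] -> ['c', 'e', 'a']
'a': index 2 in ['c', 'e', 'a'] -> ['a', 'c', 'e']
'e': index 2 in ['a', 'c', 'e'] -> ['e', 'a', 'c']
'c': index 2 in ['e', 'a', 'c'] -> ['c', 'e', 'a']
'a': index 2 in ['c', 'e', 'a'] -> ['a', 'c', 'e']
'a': index 0 in ['a', 'c', 'e'] -> ['a', 'c', 'e']
'c': index 1 in ['a', 'c', 'e'] -> ['c', 'a', 'e']


Output: [2, 2, 2, 2, 2, 2, 0, 1]


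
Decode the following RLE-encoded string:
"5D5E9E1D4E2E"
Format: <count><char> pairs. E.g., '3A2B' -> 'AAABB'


Expanding each <count><char> pair:
  5D -> 'DDDDD'
  5E -> 'EEEEE'
  9E -> 'EEEEEEEEE'
  1D -> 'D'
  4E -> 'EEEE'
  2E -> 'EE'

Decoded = DDDDDEEEEEEEEEEEEEEDEEEEEE


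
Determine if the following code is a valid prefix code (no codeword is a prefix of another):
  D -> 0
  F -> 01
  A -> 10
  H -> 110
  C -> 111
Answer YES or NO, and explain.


Checking each pair (does one codeword prefix another?):
  D='0' vs F='01': prefix -- VIOLATION

NO -- this is NOT a valid prefix code. D (0) is a prefix of F (01).


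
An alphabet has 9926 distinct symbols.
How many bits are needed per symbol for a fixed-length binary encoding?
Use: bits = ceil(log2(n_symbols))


log2(9926) = 13.277
Bracket: 2^13 = 8192 < 9926 <= 2^14 = 16384
So ceil(log2(9926)) = 14

bits = ceil(log2(9926)) = ceil(13.277) = 14 bits


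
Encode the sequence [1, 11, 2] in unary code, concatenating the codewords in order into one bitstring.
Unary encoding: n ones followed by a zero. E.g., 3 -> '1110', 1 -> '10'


Encode each number as n ones followed by a terminating 0:
  1 -> 10 (2 bits)
  11 -> 111111111110 (12 bits)
  2 -> 110 (3 bits)
Total length = 2 + 12 + 3 = 17 bits.

Unary([1, 11, 2]) = 10111111111110110 (17 bits)


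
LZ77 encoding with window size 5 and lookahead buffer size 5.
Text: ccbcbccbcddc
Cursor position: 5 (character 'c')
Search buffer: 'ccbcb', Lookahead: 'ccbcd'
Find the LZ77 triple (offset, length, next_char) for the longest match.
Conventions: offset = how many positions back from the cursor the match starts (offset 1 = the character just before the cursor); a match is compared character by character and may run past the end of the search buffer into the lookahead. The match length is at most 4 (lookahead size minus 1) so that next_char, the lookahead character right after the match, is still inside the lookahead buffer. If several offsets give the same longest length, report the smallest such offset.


Try each offset into the search buffer:
  offset=1 (pos 4, char 'b'): match length 0
  offset=2 (pos 3, char 'c'): match length 1
  offset=3 (pos 2, char 'b'): match length 0
  offset=4 (pos 1, char 'c'): match length 1
  offset=5 (pos 0, char 'c'): match length 4
Longest match has length 4 at offset 5.
next_char = character at position 5 + 4 = 9 -> 'd'

Best match: offset=5, length=4 (matching 'ccbc' starting at position 0)
LZ77 triple: (5, 4, 'd')


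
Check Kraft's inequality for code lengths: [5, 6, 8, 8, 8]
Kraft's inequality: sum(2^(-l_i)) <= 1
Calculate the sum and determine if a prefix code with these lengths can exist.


Sum = 2^(-5) + 2^(-6) + 2^(-8) + 2^(-8) + 2^(-8)
    = 0.03125 + 0.015625 + 0.00390625 + 0.00390625 + 0.00390625
    = 15/256 = 0.05859375
Since 0.05859375 <= 1, Kraft's inequality IS satisfied.
A prefix code with these lengths CAN exist.

Kraft sum = 0.05859375. Satisfied.


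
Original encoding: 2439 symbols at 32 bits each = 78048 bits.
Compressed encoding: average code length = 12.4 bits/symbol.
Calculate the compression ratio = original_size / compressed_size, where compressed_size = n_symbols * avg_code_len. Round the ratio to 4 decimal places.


original_size = n_symbols * orig_bits = 2439 * 32 = 78048 bits
compressed_size = n_symbols * avg_code_len = 2439 * 12.4 = 30243.6 bits
ratio = original_size / compressed_size = 78048 / 30243.6 = 2.5806

Compression ratio = 2.5806


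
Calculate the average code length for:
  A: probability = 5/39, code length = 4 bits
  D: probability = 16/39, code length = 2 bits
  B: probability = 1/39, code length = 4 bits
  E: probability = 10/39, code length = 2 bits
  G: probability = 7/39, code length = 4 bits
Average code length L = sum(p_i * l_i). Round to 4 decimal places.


Weighted contributions p_i * l_i:
  A: (5/39) * 4 = 20/39
  D: (16/39) * 2 = 32/39
  B: (1/39) * 4 = 4/39
  E: (10/39) * 2 = 20/39
  G: (7/39) * 4 = 28/39
Sum = (20 + 32 + 4 + 20 + 28)/39 = 104/39

L = 104/39 = 2.6667 bits/symbol


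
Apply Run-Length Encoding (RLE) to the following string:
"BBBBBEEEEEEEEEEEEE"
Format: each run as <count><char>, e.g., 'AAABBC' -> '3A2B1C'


Scanning runs left to right:
  i=0: run of 'B' x 5 -> '5B'
  i=5: run of 'E' x 13 -> '13E'

RLE = 5B13E


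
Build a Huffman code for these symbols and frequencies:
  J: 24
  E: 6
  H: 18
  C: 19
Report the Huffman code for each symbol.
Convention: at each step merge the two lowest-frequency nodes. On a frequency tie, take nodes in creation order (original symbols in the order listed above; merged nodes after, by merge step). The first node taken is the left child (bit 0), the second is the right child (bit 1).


Huffman tree construction:
Step 1: Merge E(6) + H(18) = 24
Step 2: Merge C(19) + J(24) = 43
Step 3: Merge (E+H)(24) + (C+J)(43) = 67
Read each symbol's code off the tree from the root (left child = 0, right child = 1).

Codes:
  J: 11 (length 2)
  E: 00 (length 2)
  H: 01 (length 2)
  C: 10 (length 2)
Average code length: 134/67 = 2.0000 bits/symbol


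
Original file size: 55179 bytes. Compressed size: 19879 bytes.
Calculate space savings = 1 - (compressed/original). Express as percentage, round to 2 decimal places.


ratio = compressed/original = 19879/55179 = 0.360264
savings = 1 - ratio = 1 - 0.360264 = 0.639736
as a percentage: 0.639736 * 100 = 63.97%

Space savings = 1 - 19879/55179 = 63.97%


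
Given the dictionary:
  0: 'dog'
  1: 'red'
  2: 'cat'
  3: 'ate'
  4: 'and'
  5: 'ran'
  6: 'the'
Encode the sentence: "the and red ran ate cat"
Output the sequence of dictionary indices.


Look up each word in the dictionary:
  'the' -> 6
  'and' -> 4
  'red' -> 1
  'ran' -> 5
  'ate' -> 3
  'cat' -> 2

Encoded: [6, 4, 1, 5, 3, 2]


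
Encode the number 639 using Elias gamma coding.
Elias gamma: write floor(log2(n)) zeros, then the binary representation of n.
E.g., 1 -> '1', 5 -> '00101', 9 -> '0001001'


num_bits = floor(log2(639)) + 1 = 10
leading_zeros = num_bits - 1 = 9
binary(639) = 1001111111

Elias gamma(639) = '000000000' + '1001111111' = 0000000001001111111 (19 bits)


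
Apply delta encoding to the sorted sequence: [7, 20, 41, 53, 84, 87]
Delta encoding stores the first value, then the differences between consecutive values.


First value: 7
Deltas:
  20 - 7 = 13
  41 - 20 = 21
  53 - 41 = 12
  84 - 53 = 31
  87 - 84 = 3


Delta encoded: [7, 13, 21, 12, 31, 3]


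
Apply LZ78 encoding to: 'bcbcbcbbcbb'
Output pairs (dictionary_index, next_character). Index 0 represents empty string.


LZ78 encoding steps:
Dictionary: {0: ''}
Step 1: w='' (idx 0), next='b' -> output (0, 'b'), add 'b' as idx 1
Step 2: w='' (idx 0), next='c' -> output (0, 'c'), add 'c' as idx 2
Step 3: w='b' (idx 1), next='c' -> output (1, 'c'), add 'bc' as idx 3
Step 4: w='bc' (idx 3), next='b' -> output (3, 'b'), add 'bcb' as idx 4
Step 5: w='bcb' (idx 4), next='b' -> output (4, 'b'), add 'bcbb' as idx 5


Encoded: [(0, 'b'), (0, 'c'), (1, 'c'), (3, 'b'), (4, 'b')]


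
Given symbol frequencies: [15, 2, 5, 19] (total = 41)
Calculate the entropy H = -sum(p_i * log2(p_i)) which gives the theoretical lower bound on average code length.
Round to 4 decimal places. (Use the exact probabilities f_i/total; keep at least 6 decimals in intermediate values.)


Per-symbol terms -p_i * log2(p_i) with p_i = f_i/41:
  p = 15/41 = 0.365854: log2(p) = -1.450661, -p*log2(p) = 0.530730
  p = 2/41 = 0.048780: log2(p) = -4.357552, -p*log2(p) = 0.212564
  p = 5/41 = 0.121951: log2(p) = -3.035624, -p*log2(p) = 0.370198
  p = 19/41 = 0.463415: log2(p) = -1.109624, -p*log2(p) = 0.514216
H = 0.530730 + 0.212564 + 0.370198 + 0.514216 = 1.627708

H = 1.6277 bits/symbol


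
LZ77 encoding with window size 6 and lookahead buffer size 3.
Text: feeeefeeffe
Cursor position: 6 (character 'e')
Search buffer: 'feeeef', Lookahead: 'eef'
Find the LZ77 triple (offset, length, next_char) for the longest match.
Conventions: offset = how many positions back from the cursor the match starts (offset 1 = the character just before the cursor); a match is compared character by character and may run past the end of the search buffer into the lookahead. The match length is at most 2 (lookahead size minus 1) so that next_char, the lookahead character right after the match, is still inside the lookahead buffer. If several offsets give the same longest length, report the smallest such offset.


Try each offset into the search buffer:
  offset=1 (pos 5, char 'f'): match length 0
  offset=2 (pos 4, char 'e'): match length 1
  offset=3 (pos 3, char 'e'): match length 2
  offset=4 (pos 2, char 'e'): match length 2
  offset=5 (pos 1, char 'e'): match length 2
  offset=6 (pos 0, char 'f'): match length 0
Longest match has length 2, found at offsets 3, 4, 5; take the smallest, offset 3.
next_char = character at position 6 + 2 = 8 -> 'f'

Best match: offset=3, length=2 (matching 'ee' starting at position 3)
LZ77 triple: (3, 2, 'f')


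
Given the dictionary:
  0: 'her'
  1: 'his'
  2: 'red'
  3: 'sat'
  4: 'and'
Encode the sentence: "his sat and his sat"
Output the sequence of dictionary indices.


Look up each word in the dictionary:
  'his' -> 1
  'sat' -> 3
  'and' -> 4
  'his' -> 1
  'sat' -> 3

Encoded: [1, 3, 4, 1, 3]


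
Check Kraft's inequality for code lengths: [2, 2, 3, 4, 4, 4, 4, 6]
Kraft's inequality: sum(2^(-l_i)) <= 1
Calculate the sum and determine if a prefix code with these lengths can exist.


Sum = 2^(-2) + 2^(-2) + 2^(-3) + 2^(-4) + 2^(-4) + 2^(-4) + 2^(-4) + 2^(-6)
    = 0.25 + 0.25 + 0.125 + 0.0625 + 0.0625 + 0.0625 + 0.0625 + 0.015625
    = 57/64 = 0.890625
Since 0.890625 <= 1, Kraft's inequality IS satisfied.
A prefix code with these lengths CAN exist.

Kraft sum = 0.890625. Satisfied.


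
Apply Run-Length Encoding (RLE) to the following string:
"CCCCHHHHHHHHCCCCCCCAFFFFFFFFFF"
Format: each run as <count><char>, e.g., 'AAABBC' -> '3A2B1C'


Scanning runs left to right:
  i=0: run of 'C' x 4 -> '4C'
  i=4: run of 'H' x 8 -> '8H'
  i=12: run of 'C' x 7 -> '7C'
  i=19: run of 'A' x 1 -> '1A'
  i=20: run of 'F' x 10 -> '10F'

RLE = 4C8H7C1A10F


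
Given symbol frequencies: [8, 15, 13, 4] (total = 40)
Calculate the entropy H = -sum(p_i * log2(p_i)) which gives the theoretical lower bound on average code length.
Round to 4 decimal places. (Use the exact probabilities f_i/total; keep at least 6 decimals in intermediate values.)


Per-symbol terms -p_i * log2(p_i) with p_i = f_i/40:
  p = 8/40 = 0.200000: log2(p) = -2.321928, -p*log2(p) = 0.464386
  p = 15/40 = 0.375000: log2(p) = -1.415037, -p*log2(p) = 0.530639
  p = 13/40 = 0.325000: log2(p) = -1.621488, -p*log2(p) = 0.526984
  p = 4/40 = 0.100000: log2(p) = -3.321928, -p*log2(p) = 0.332193
H = 0.464386 + 0.530639 + 0.526984 + 0.332193 = 1.854202

H = 1.8542 bits/symbol


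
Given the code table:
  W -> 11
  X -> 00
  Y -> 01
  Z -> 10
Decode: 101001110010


Decoding:
10 -> Z
10 -> Z
01 -> Y
11 -> W
00 -> X
10 -> Z


Result: ZZYWXZ


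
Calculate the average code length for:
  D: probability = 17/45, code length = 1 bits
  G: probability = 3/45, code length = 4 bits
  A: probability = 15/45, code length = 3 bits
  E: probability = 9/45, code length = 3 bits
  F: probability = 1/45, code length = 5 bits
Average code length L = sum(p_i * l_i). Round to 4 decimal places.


Weighted contributions p_i * l_i:
  D: (17/45) * 1 = 17/45
  G: (3/45) * 4 = 12/45
  A: (15/45) * 3 = 45/45
  E: (9/45) * 3 = 27/45
  F: (1/45) * 5 = 5/45
Sum = (17 + 12 + 45 + 27 + 5)/45 = 106/45

L = 106/45 = 2.3556 bits/symbol


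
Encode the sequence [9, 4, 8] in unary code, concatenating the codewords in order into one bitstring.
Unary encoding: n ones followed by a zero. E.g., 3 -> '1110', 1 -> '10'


Encode each number as n ones followed by a terminating 0:
  9 -> 1111111110 (10 bits)
  4 -> 11110 (5 bits)
  8 -> 111111110 (9 bits)
Total length = 10 + 5 + 9 = 24 bits.

Unary([9, 4, 8]) = 111111111011110111111110 (24 bits)


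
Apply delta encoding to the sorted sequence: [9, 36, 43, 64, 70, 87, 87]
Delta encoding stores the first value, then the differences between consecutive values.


First value: 9
Deltas:
  36 - 9 = 27
  43 - 36 = 7
  64 - 43 = 21
  70 - 64 = 6
  87 - 70 = 17
  87 - 87 = 0


Delta encoded: [9, 27, 7, 21, 6, 17, 0]


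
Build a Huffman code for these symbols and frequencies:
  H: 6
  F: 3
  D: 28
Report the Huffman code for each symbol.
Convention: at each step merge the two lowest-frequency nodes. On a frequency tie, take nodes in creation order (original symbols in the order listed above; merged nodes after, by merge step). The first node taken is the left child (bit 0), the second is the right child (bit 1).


Huffman tree construction:
Step 1: Merge F(3) + H(6) = 9
Step 2: Merge (F+H)(9) + D(28) = 37
Read each symbol's code off the tree from the root (left child = 0, right child = 1).

Codes:
  H: 01 (length 2)
  F: 00 (length 2)
  D: 1 (length 1)
Average code length: 46/37 = 1.2432 bits/symbol


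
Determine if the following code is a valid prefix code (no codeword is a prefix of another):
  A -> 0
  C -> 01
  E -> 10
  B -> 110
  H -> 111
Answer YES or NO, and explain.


Checking each pair (does one codeword prefix another?):
  A='0' vs C='01': prefix -- VIOLATION

NO -- this is NOT a valid prefix code. A (0) is a prefix of C (01).


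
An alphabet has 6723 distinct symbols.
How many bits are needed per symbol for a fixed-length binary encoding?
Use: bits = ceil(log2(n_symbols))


log2(6723) = 12.7149
Bracket: 2^12 = 4096 < 6723 <= 2^13 = 8192
So ceil(log2(6723)) = 13

bits = ceil(log2(6723)) = ceil(12.7149) = 13 bits


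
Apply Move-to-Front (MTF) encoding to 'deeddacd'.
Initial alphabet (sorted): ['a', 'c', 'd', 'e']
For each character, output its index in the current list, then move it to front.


MTF encoding:
'd': index 2 in ['a', 'c', 'd', 'e'] -> ['d', 'a', 'c', 'e']
'e': index 3 in ['d', 'a', 'c', 'e'] -> ['e', 'd', 'a', 'c']
'e': index 0 in ['e', 'd', 'a', 'c'] -> ['e', 'd', 'a', 'c']
'd': index 1 in ['e', 'd', 'a', 'c'] -> ['d', 'e', 'a', 'c']
'd': index 0 in ['d', 'e', 'a', 'c'] -> ['d', 'e', 'a', 'c']
'a': index 2 in ['d', 'e', 'a', 'c'] -> ['a', 'd', 'e', 'c']
'c': index 3 in ['a', 'd', 'e', 'c'] -> ['c', 'a', 'd', 'e']
'd': index 2 in ['c', 'a', 'd', 'e'] -> ['d', 'c', 'a', 'e']


Output: [2, 3, 0, 1, 0, 2, 3, 2]


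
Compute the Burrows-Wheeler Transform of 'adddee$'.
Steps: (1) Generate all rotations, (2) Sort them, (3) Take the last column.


Rotations (sorted):
  0: $adddee -> last char: e
  1: adddee$ -> last char: $
  2: dddee$a -> last char: a
  3: ddee$ad -> last char: d
  4: dee$add -> last char: d
  5: e$addde -> last char: e
  6: ee$addd -> last char: d


BWT = e$added


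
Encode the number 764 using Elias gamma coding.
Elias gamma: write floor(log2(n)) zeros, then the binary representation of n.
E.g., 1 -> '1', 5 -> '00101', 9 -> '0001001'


num_bits = floor(log2(764)) + 1 = 10
leading_zeros = num_bits - 1 = 9
binary(764) = 1011111100

Elias gamma(764) = '000000000' + '1011111100' = 0000000001011111100 (19 bits)


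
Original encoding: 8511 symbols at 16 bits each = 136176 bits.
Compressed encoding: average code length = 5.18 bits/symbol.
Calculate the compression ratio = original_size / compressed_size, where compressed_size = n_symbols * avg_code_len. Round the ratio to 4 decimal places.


original_size = n_symbols * orig_bits = 8511 * 16 = 136176 bits
compressed_size = n_symbols * avg_code_len = 8511 * 5.18 = 44086.98 bits
ratio = original_size / compressed_size = 136176 / 44086.98 = 3.0888

Compression ratio = 3.0888


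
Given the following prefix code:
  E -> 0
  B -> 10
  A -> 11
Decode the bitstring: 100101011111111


Decoding step by step:
Bits 10 -> B
Bits 0 -> E
Bits 10 -> B
Bits 10 -> B
Bits 11 -> A
Bits 11 -> A
Bits 11 -> A
Bits 11 -> A


Decoded message: BEBBAAAA


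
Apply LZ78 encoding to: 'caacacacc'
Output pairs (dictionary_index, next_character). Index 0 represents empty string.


LZ78 encoding steps:
Dictionary: {0: ''}
Step 1: w='' (idx 0), next='c' -> output (0, 'c'), add 'c' as idx 1
Step 2: w='' (idx 0), next='a' -> output (0, 'a'), add 'a' as idx 2
Step 3: w='a' (idx 2), next='c' -> output (2, 'c'), add 'ac' as idx 3
Step 4: w='ac' (idx 3), next='a' -> output (3, 'a'), add 'aca' as idx 4
Step 5: w='c' (idx 1), next='c' -> output (1, 'c'), add 'cc' as idx 5


Encoded: [(0, 'c'), (0, 'a'), (2, 'c'), (3, 'a'), (1, 'c')]


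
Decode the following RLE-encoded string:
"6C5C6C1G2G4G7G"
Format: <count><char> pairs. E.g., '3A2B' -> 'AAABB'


Expanding each <count><char> pair:
  6C -> 'CCCCCC'
  5C -> 'CCCCC'
  6C -> 'CCCCCC'
  1G -> 'G'
  2G -> 'GG'
  4G -> 'GGGG'
  7G -> 'GGGGGGG'

Decoded = CCCCCCCCCCCCCCCCCGGGGGGGGGGGGGG


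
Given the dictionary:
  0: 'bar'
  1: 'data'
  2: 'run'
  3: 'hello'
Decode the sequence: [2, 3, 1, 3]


Look up each index in the dictionary:
  2 -> 'run'
  3 -> 'hello'
  1 -> 'data'
  3 -> 'hello'

Decoded: "run hello data hello"


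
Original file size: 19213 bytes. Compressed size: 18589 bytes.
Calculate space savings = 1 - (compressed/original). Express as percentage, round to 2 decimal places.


ratio = compressed/original = 18589/19213 = 0.967522
savings = 1 - ratio = 1 - 0.967522 = 0.032478
as a percentage: 0.032478 * 100 = 3.25%

Space savings = 1 - 18589/19213 = 3.25%


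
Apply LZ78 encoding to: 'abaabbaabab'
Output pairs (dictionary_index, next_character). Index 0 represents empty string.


LZ78 encoding steps:
Dictionary: {0: ''}
Step 1: w='' (idx 0), next='a' -> output (0, 'a'), add 'a' as idx 1
Step 2: w='' (idx 0), next='b' -> output (0, 'b'), add 'b' as idx 2
Step 3: w='a' (idx 1), next='a' -> output (1, 'a'), add 'aa' as idx 3
Step 4: w='b' (idx 2), next='b' -> output (2, 'b'), add 'bb' as idx 4
Step 5: w='aa' (idx 3), next='b' -> output (3, 'b'), add 'aab' as idx 5
Step 6: w='a' (idx 1), next='b' -> output (1, 'b'), add 'ab' as idx 6


Encoded: [(0, 'a'), (0, 'b'), (1, 'a'), (2, 'b'), (3, 'b'), (1, 'b')]


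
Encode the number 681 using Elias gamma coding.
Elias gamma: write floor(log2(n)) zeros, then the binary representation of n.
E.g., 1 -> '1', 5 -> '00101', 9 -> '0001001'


num_bits = floor(log2(681)) + 1 = 10
leading_zeros = num_bits - 1 = 9
binary(681) = 1010101001

Elias gamma(681) = '000000000' + '1010101001' = 0000000001010101001 (19 bits)


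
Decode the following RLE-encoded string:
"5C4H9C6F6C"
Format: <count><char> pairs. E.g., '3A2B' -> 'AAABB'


Expanding each <count><char> pair:
  5C -> 'CCCCC'
  4H -> 'HHHH'
  9C -> 'CCCCCCCCC'
  6F -> 'FFFFFF'
  6C -> 'CCCCCC'

Decoded = CCCCCHHHHCCCCCCCCCFFFFFFCCCCCC


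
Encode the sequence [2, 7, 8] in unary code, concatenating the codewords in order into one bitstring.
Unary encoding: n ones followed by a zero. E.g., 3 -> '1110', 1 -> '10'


Encode each number as n ones followed by a terminating 0:
  2 -> 110 (3 bits)
  7 -> 11111110 (8 bits)
  8 -> 111111110 (9 bits)
Total length = 3 + 8 + 9 = 20 bits.

Unary([2, 7, 8]) = 11011111110111111110 (20 bits)


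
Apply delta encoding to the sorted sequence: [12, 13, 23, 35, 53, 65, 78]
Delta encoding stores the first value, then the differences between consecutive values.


First value: 12
Deltas:
  13 - 12 = 1
  23 - 13 = 10
  35 - 23 = 12
  53 - 35 = 18
  65 - 53 = 12
  78 - 65 = 13


Delta encoded: [12, 1, 10, 12, 18, 12, 13]


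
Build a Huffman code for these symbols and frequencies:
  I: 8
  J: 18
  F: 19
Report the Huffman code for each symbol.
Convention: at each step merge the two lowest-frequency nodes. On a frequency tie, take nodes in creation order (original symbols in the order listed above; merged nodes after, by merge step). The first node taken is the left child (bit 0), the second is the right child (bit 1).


Huffman tree construction:
Step 1: Merge I(8) + J(18) = 26
Step 2: Merge F(19) + (I+J)(26) = 45
Read each symbol's code off the tree from the root (left child = 0, right child = 1).

Codes:
  I: 10 (length 2)
  J: 11 (length 2)
  F: 0 (length 1)
Average code length: 71/45 = 1.5778 bits/symbol


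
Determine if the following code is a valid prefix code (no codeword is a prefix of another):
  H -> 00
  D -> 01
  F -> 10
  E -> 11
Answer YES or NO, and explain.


Checking each pair (does one codeword prefix another?):
  H='00' vs D='01': no prefix
  H='00' vs F='10': no prefix
  H='00' vs E='11': no prefix
  D='01' vs H='00': no prefix
  D='01' vs F='10': no prefix
  D='01' vs E='11': no prefix
  F='10' vs H='00': no prefix
  F='10' vs D='01': no prefix
  F='10' vs E='11': no prefix
  E='11' vs H='00': no prefix
  E='11' vs D='01': no prefix
  E='11' vs F='10': no prefix
No violation found over all pairs.

YES -- this is a valid prefix code. No codeword is a prefix of any other codeword.


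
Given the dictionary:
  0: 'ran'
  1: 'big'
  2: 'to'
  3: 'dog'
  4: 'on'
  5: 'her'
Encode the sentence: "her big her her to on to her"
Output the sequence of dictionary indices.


Look up each word in the dictionary:
  'her' -> 5
  'big' -> 1
  'her' -> 5
  'her' -> 5
  'to' -> 2
  'on' -> 4
  'to' -> 2
  'her' -> 5

Encoded: [5, 1, 5, 5, 2, 4, 2, 5]


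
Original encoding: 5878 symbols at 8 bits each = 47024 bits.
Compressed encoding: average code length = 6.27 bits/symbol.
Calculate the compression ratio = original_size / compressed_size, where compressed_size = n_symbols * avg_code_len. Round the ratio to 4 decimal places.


original_size = n_symbols * orig_bits = 5878 * 8 = 47024 bits
compressed_size = n_symbols * avg_code_len = 5878 * 6.27 = 36855.06 bits
ratio = original_size / compressed_size = 47024 / 36855.06 = 1.2759

Compression ratio = 1.2759


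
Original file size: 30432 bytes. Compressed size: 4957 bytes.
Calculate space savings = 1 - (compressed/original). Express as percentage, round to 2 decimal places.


ratio = compressed/original = 4957/30432 = 0.162888
savings = 1 - ratio = 1 - 0.162888 = 0.837112
as a percentage: 0.837112 * 100 = 83.71%

Space savings = 1 - 4957/30432 = 83.71%


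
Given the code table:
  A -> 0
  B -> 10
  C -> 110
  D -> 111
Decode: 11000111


Decoding:
110 -> C
0 -> A
0 -> A
111 -> D


Result: CAAD


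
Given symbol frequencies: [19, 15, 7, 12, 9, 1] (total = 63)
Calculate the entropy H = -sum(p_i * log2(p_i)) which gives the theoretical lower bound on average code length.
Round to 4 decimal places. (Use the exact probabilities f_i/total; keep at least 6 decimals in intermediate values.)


Per-symbol terms -p_i * log2(p_i) with p_i = f_i/63:
  p = 19/63 = 0.301587: log2(p) = -1.729352, -p*log2(p) = 0.521551
  p = 15/63 = 0.238095: log2(p) = -2.070389, -p*log2(p) = 0.492950
  p = 7/63 = 0.111111: log2(p) = -3.169925, -p*log2(p) = 0.352214
  p = 12/63 = 0.190476: log2(p) = -2.392317, -p*log2(p) = 0.455680
  p = 9/63 = 0.142857: log2(p) = -2.807355, -p*log2(p) = 0.401051
  p = 1/63 = 0.015873: log2(p) = -5.977280, -p*log2(p) = 0.094877
H = 0.521551 + 0.492950 + 0.352214 + 0.455680 + 0.401051 + 0.094877 = 2.318323

H = 2.3183 bits/symbol


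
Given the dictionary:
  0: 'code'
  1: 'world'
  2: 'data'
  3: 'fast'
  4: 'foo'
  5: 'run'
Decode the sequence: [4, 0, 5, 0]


Look up each index in the dictionary:
  4 -> 'foo'
  0 -> 'code'
  5 -> 'run'
  0 -> 'code'

Decoded: "foo code run code"


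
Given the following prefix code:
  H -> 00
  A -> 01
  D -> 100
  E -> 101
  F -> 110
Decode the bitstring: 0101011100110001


Decoding step by step:
Bits 01 -> A
Bits 01 -> A
Bits 01 -> A
Bits 110 -> F
Bits 01 -> A
Bits 100 -> D
Bits 01 -> A


Decoded message: AAAFADA


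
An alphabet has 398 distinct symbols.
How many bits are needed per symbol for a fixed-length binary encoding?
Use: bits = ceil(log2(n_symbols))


log2(398) = 8.6366
Bracket: 2^8 = 256 < 398 <= 2^9 = 512
So ceil(log2(398)) = 9

bits = ceil(log2(398)) = ceil(8.6366) = 9 bits


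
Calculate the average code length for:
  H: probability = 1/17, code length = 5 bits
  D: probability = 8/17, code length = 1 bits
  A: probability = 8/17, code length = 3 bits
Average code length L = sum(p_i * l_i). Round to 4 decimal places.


Weighted contributions p_i * l_i:
  H: (1/17) * 5 = 5/17
  D: (8/17) * 1 = 8/17
  A: (8/17) * 3 = 24/17
Sum = (5 + 8 + 24)/17 = 37/17

L = 37/17 = 2.1765 bits/symbol


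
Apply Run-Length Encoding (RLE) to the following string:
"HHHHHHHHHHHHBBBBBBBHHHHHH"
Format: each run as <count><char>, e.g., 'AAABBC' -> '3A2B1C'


Scanning runs left to right:
  i=0: run of 'H' x 12 -> '12H'
  i=12: run of 'B' x 7 -> '7B'
  i=19: run of 'H' x 6 -> '6H'

RLE = 12H7B6H


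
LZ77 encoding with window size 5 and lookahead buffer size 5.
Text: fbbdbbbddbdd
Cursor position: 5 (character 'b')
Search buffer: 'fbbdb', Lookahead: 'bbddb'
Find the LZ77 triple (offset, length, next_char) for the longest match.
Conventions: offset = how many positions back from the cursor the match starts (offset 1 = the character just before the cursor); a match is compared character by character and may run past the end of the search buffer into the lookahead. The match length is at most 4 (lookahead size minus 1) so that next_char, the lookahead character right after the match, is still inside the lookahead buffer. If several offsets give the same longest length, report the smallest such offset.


Try each offset into the search buffer:
  offset=1 (pos 4, char 'b'): match length 2
  offset=2 (pos 3, char 'd'): match length 0
  offset=3 (pos 2, char 'b'): match length 1
  offset=4 (pos 1, char 'b'): match length 3
  offset=5 (pos 0, char 'f'): match length 0
Longest match has length 3 at offset 4.
next_char = character at position 5 + 3 = 8 -> 'd'

Best match: offset=4, length=3 (matching 'bbd' starting at position 1)
LZ77 triple: (4, 3, 'd')


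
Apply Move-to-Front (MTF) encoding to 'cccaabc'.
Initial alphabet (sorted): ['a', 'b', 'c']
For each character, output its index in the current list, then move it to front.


MTF encoding:
'c': index 2 in ['a', 'b', 'c'] -> ['c', 'a', 'b']
'c': index 0 in ['c', 'a', 'b'] -> ['c', 'a', 'b']
'c': index 0 in ['c', 'a', 'b'] -> ['c', 'a', 'b']
'a': index 1 in ['c', 'a', 'b'] -> ['a', 'c', 'b']
'a': index 0 in ['a', 'c', 'b'] -> ['a', 'c', 'b']
'b': index 2 in ['a', 'c', 'b'] -> ['b', 'a', 'c']
'c': index 2 in ['b', 'a', 'c'] -> ['c', 'b', 'a']


Output: [2, 0, 0, 1, 0, 2, 2]


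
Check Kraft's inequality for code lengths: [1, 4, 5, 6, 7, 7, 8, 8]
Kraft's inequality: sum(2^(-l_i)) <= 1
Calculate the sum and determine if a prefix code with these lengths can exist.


Sum = 2^(-1) + 2^(-4) + 2^(-5) + 2^(-6) + 2^(-7) + 2^(-7) + 2^(-8) + 2^(-8)
    = 0.5 + 0.0625 + 0.03125 + 0.015625 + 0.0078125 + 0.0078125 + 0.00390625 + 0.00390625
    = 162/256 = 0.6328125
Since 0.6328125 <= 1, Kraft's inequality IS satisfied.
A prefix code with these lengths CAN exist.

Kraft sum = 0.6328125. Satisfied.


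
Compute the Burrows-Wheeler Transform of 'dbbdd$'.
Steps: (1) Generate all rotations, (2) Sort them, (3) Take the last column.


Rotations (sorted):
  0: $dbbdd -> last char: d
  1: bbdd$d -> last char: d
  2: bdd$db -> last char: b
  3: d$dbbd -> last char: d
  4: dbbdd$ -> last char: $
  5: dd$dbb -> last char: b


BWT = ddbd$b


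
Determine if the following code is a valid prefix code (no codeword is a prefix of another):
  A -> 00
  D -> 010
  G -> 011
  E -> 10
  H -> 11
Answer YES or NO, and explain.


Checking each pair (does one codeword prefix another?):
  A='00' vs D='010': no prefix
  A='00' vs G='011': no prefix
  A='00' vs E='10': no prefix
  A='00' vs H='11': no prefix
  D='010' vs A='00': no prefix
  D='010' vs G='011': no prefix
  D='010' vs E='10': no prefix
  D='010' vs H='11': no prefix
  G='011' vs A='00': no prefix
  G='011' vs D='010': no prefix
  G='011' vs E='10': no prefix
  G='011' vs H='11': no prefix
  E='10' vs A='00': no prefix
  E='10' vs D='010': no prefix
  E='10' vs G='011': no prefix
  E='10' vs H='11': no prefix
  H='11' vs A='00': no prefix
  H='11' vs D='010': no prefix
  H='11' vs G='011': no prefix
  H='11' vs E='10': no prefix
No violation found over all pairs.

YES -- this is a valid prefix code. No codeword is a prefix of any other codeword.


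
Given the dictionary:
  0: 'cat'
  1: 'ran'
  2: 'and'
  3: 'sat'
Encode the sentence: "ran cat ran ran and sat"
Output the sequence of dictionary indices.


Look up each word in the dictionary:
  'ran' -> 1
  'cat' -> 0
  'ran' -> 1
  'ran' -> 1
  'and' -> 2
  'sat' -> 3

Encoded: [1, 0, 1, 1, 2, 3]


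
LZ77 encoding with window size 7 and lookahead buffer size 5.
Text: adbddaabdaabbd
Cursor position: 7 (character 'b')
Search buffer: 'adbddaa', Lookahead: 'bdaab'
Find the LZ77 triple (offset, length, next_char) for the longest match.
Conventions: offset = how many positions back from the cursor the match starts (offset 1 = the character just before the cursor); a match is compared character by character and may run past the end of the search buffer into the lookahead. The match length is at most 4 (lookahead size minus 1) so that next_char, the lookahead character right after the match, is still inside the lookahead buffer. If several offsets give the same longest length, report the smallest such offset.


Try each offset into the search buffer:
  offset=1 (pos 6, char 'a'): match length 0
  offset=2 (pos 5, char 'a'): match length 0
  offset=3 (pos 4, char 'd'): match length 0
  offset=4 (pos 3, char 'd'): match length 0
  offset=5 (pos 2, char 'b'): match length 2
  offset=6 (pos 1, char 'd'): match length 0
  offset=7 (pos 0, char 'a'): match length 0
Longest match has length 2 at offset 5.
next_char = character at position 7 + 2 = 9 -> 'a'

Best match: offset=5, length=2 (matching 'bd' starting at position 2)
LZ77 triple: (5, 2, 'a')
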